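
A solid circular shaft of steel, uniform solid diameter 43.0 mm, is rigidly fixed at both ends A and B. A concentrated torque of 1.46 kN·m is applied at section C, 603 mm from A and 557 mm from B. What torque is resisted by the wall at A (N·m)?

701 N·m

With uniform GJ and both ends fixed, compatibility θ_AC = θ_CB gives T_A·a = T_B·b, together with T_A + T_B = T₀.
T_A = T₀·b/(a+b) = 1460·557/1160 = 701.1 N·m; T_B = 758.9 N·m.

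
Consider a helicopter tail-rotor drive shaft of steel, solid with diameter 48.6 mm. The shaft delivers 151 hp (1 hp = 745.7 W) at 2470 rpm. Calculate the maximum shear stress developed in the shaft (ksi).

2.80 ksi

ω = 2π·2470/60 = 258.7 rad/s, so T = P/ω = 151×745.7 / 258.7 = 435.3 N·m.
J = πd⁴/32 = π(0.0486)⁴/32 = 5.477×10^-7 m⁴.
τ_max = T·r/J = 435.3 × 0.0243 / 5.477×10^-7 = 1.931×10^7 Pa.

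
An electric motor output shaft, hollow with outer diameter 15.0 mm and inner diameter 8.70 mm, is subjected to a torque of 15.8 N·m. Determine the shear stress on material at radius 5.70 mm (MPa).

20.4 MPa

J = π(d_o⁴ − d_i⁴)/32 = π(0.0150⁴ − 0.00870⁴)/32 = 4.408×10^-9 m⁴.
Shear stress varies linearly with radius: τ = T·r/J = 15.80 × 0.00570 / 4.408×10^-9 = 2.043×10^7 Pa.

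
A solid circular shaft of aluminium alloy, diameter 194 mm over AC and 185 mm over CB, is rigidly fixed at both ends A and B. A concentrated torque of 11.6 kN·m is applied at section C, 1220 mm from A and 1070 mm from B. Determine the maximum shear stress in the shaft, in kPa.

4530 kPa

Compatibility: T_A·a/J_AC = T_B·b/J_CB with T_A + T_B = T₀.
J_AC = 1.39×10^-4 m⁴, J_CB = 1.15×10^-4 m⁴, so T_A = T₀·(J_AC/a)/((J_AC/a)+(J_CB/b)) = 5971 N·m, T_B = 5629 N·m.
τ in each portion: τ_AC = 4.16×10^6 Pa, τ_CB = 4.53×10^6 Pa; maximum is in CB.
τ_max = T_CB·r/J = 5629·0.0925/1.15×10^-4 = 4.528×10^6 Pa.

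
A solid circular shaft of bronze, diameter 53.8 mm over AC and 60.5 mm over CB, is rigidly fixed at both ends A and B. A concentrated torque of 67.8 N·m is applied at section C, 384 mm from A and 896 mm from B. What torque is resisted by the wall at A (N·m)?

40.2 N·m

Compatibility: T_A·a/J_AC = T_B·b/J_CB with T_A + T_B = T₀.
J_AC = 8.22×10^-7 m⁴, J_CB = 1.32×10^-6 m⁴, so T_A = T₀·(J_AC/a)/((J_AC/a)+(J_CB/b)) = 40.23 N·m, T_B = 27.57 N·m.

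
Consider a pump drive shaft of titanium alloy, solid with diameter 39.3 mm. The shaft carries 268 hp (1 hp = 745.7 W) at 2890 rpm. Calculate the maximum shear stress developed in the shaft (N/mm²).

55.4 N/mm²

ω = 2π·2890/60 = 302.6 rad/s, so T = P/ω = 268×745.7 / 302.6 = 660.3 N·m.
J = πd⁴/32 = π(0.0393)⁴/32 = 2.342×10^-7 m⁴.
τ_max = T·r/J = 660.3 × 0.0196 / 2.342×10^-7 = 5.541×10^7 Pa.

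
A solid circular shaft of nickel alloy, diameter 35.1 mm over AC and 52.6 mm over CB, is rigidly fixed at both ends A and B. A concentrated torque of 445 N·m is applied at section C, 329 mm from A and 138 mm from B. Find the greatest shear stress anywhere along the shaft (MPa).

Compatibility: T_A·a/J_AC = T_B·b/J_CB with T_A + T_B = T₀.
J_AC = 1.49×10^-7 m⁴, J_CB = 7.52×10^-7 m⁴, so T_A = T₀·(J_AC/a)/((J_AC/a)+(J_CB/b)) = 34.17 N·m, T_B = 410.8 N·m.
τ in each portion: τ_AC = 4.02×10^6 Pa, τ_CB = 1.44×10^7 Pa; maximum is in CB.
τ_max = T_CB·r/J = 410.8·0.0263/7.52×10^-7 = 1.438×10^7 Pa.

14.4 MPa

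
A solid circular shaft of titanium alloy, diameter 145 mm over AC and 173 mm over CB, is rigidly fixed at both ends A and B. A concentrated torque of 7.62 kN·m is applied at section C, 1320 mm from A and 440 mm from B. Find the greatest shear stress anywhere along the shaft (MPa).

Compatibility: T_A·a/J_AC = T_B·b/J_CB with T_A + T_B = T₀.
J_AC = 4.34×10^-5 m⁴, J_CB = 8.79×10^-5 m⁴, so T_A = T₀·(J_AC/a)/((J_AC/a)+(J_CB/b)) = 1076 N·m, T_B = 6544 N·m.
τ in each portion: τ_AC = 1.80×10^6 Pa, τ_CB = 6.44×10^6 Pa; maximum is in CB.
τ_max = T_CB·r/J = 6544·0.0865/8.79×10^-5 = 6.436×10^6 Pa.

6.44 MPa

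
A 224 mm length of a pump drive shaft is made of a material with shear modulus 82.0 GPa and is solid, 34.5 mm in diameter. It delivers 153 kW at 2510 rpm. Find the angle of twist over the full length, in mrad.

ω = 2π·2510/60 = 262.8 rad/s, so T = P/ω = 153×10³ / 262.8 = 582.1 N·m.
J = πd⁴/32 = π(0.0345)⁴/32 = 1.391×10^-7 m⁴.
θ = T·L/(G·J) = 582.1 × 0.224 / (82.0×10⁹ × 1.391×10^-7) = 0.01143 rad.

11.4 mrad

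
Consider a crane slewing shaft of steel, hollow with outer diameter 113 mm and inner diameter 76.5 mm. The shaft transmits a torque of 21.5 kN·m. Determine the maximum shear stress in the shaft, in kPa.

J = π(d_o⁴ − d_i⁴)/32 = π(0.113⁴ − 0.0765⁴)/32 = 1.264×10^-5 m⁴.
τ_max = T·r/J = 21500 × 0.0565 / 1.264×10^-5 = 9.607×10^7 Pa.

96100 kPa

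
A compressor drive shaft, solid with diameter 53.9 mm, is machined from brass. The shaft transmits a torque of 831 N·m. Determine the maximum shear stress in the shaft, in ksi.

J = πd⁴/32 = π(0.0539)⁴/32 = 8.286×10^-7 m⁴.
τ_max = T·r/J = 831.0 × 0.0269 / 8.286×10^-7 = 2.703×10^7 Pa.

3.92 ksi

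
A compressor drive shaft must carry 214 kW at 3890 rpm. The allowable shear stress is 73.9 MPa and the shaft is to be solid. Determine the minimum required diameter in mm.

ω = 2π·3890/60 = 407.4 rad/s, so T = P/ω = 214×10³ / 407.4 = 525.3 N·m.
For a solid shaft τ_max = 16T/(πd³), so d = (16T/(π τ_allow))^(1/3) = (16·525.3/(π·7.39×10^7))^(1/3) = 0.03308 m.

33.1 mm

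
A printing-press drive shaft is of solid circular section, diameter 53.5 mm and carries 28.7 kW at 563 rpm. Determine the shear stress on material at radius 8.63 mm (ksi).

0.758 ksi

ω = 2π·563/60 = 58.96 rad/s, so T = P/ω = 28.7×10³ / 58.96 = 486.8 N·m.
J = πd⁴/32 = π(0.0535)⁴/32 = 8.043×10^-7 m⁴.
Shear stress varies linearly with radius: τ = T·r/J = 486.8 × 0.00863 / 8.043×10^-7 = 5.223×10^6 Pa.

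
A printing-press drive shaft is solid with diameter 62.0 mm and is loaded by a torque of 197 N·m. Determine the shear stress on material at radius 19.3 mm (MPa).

J = πd⁴/32 = π(0.0620)⁴/32 = 1.451×10^-6 m⁴.
Shear stress varies linearly with radius: τ = T·r/J = 197.0 × 0.0193 / 1.451×10^-6 = 2.621×10^6 Pa.

2.62 MPa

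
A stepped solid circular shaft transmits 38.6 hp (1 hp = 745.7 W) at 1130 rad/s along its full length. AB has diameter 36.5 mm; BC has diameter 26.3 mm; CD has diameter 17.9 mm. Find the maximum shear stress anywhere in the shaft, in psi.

3280 psi

ω = 1130 rad/s, so T = P/ω = 38.6×745.7 / 1130 = 25.47 N·m.
Under the same torque, τ_max = 16T/(πd³) is largest where d is smallest — segment CD (d = 17.9 mm).
τ_max = 16·25.47/(π·(0.0179)³) = 2.262×10^7 Pa.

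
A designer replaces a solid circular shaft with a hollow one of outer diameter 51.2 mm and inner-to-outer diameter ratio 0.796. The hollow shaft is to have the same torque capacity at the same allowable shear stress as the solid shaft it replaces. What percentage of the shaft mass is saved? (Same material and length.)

Equal τ_max and T ⇒ the solid shaft needs d_s³ = d_o³(1−k⁴), so d_s = 51.2·(1−0.796⁴)^(1/3) = 43.15 mm.
Area ratio A_h/A_s = d_o²(1−k²)/d_s² = (1−k²)/(1−k⁴)^(2/3) = 0.5159.
Mass saving = 1 − 0.5159 = 48.4 %.

48.4 %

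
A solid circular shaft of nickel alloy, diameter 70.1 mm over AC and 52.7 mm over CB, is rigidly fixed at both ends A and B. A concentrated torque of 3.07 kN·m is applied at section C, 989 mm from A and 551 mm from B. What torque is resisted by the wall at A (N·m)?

Compatibility: T_A·a/J_AC = T_B·b/J_CB with T_A + T_B = T₀.
J_AC = 2.37×10^-6 m⁴, J_CB = 7.57×10^-7 m⁴, so T_A = T₀·(J_AC/a)/((J_AC/a)+(J_CB/b)) = 1951 N·m, T_B = 1119 N·m.

1950 N·m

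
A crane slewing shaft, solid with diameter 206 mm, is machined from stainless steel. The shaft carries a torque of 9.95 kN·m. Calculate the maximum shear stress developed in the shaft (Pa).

J = πd⁴/32 = π(0.206)⁴/32 = 1.768×10^-4 m⁴.
τ_max = T·r/J = 9950 × 0.103 / 1.768×10^-4 = 5.797×10^6 Pa.

5.80e6 Pa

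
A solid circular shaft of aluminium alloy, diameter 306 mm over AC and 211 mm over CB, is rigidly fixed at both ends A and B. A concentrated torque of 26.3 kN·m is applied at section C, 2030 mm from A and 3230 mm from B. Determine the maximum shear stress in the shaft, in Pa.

4.09e6 Pa

Compatibility: T_A·a/J_AC = T_B·b/J_CB with T_A + T_B = T₀.
J_AC = 8.61×10^-4 m⁴, J_CB = 1.95×10^-4 m⁴, so T_A = T₀·(J_AC/a)/((J_AC/a)+(J_CB/b)) = 23030 N·m, T_B = 3272 N·m.
τ in each portion: τ_AC = 4.09×10^6 Pa, τ_CB = 1.77×10^6 Pa; maximum is in AC.
τ_max = T_AC·r/J = 23030·0.153/8.61×10^-4 = 4.093×10^6 Pa.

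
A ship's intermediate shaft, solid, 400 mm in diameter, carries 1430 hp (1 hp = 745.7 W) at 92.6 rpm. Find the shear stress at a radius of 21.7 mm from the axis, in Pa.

949000 Pa

ω = 2π·92.6/60 = 9.697 rad/s, so T = P/ω = 1430×745.7 / 9.697 = 110000 N·m.
J = πd⁴/32 = π(0.400)⁴/32 = 2.513×10^-3 m⁴.
Shear stress varies linearly with radius: τ = T·r/J = 110000 × 0.0217 / 2.513×10^-3 = 9.495×10^5 Pa.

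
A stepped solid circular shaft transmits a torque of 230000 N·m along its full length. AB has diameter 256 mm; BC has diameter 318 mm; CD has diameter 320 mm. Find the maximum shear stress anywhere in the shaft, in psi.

10100 psi

Under the same torque, τ_max = 16T/(πd³) is largest where d is smallest — segment AB (d = 256 mm).
τ_max = 16·230000/(π·(0.256)³) = 6.982×10^7 Pa.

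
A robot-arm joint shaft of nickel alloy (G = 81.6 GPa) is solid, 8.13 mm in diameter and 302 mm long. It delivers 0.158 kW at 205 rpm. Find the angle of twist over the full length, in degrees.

ω = 2π·205/60 = 21.47 rad/s, so T = P/ω = 0.158×10³ / 21.47 = 7.360 N·m.
J = πd⁴/32 = π(0.00813)⁴/32 = 4.289×10^-10 m⁴.
θ = T·L/(G·J) = 7.360 × 0.302 / (81.6×10⁹ × 4.289×10^-10) = 0.06351 rad.

3.64°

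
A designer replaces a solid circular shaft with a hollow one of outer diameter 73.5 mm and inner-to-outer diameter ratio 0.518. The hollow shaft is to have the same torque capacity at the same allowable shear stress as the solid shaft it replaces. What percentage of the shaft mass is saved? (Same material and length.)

Equal τ_max and T ⇒ the solid shaft needs d_s³ = d_o³(1−k⁴), so d_s = 73.5·(1−0.518⁴)^(1/3) = 71.69 mm.
Area ratio A_h/A_s = d_o²(1−k²)/d_s² = (1−k²)/(1−k⁴)^(2/3) = 0.7690.
Mass saving = 1 − 0.7690 = 23.1 %.

23.1 %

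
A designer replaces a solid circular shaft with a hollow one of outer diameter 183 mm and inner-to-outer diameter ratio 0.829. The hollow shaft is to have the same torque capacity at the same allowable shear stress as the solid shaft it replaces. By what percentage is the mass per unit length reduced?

52.1 %

Equal τ_max and T ⇒ the solid shaft needs d_s³ = d_o³(1−k⁴), so d_s = 183·(1−0.829⁴)^(1/3) = 147.9 mm.
Area ratio A_h/A_s = d_o²(1−k²)/d_s² = (1−k²)/(1−k⁴)^(2/3) = 0.4789.
Mass saving = 1 − 0.4789 = 52.1 %.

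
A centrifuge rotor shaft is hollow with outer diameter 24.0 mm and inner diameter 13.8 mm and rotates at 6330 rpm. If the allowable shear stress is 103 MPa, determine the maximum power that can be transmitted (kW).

J = π(d_o⁴ − d_i⁴)/32 = π(0.0240⁴ − 0.0138⁴)/32 = 2.901×10^-8 m⁴.
T_max = τ_allow·J/r = 1.03×10^8 × 2.901×10^-8 / 0.0120 = 249.0 N·m.
ω = 2π·6330/60 = 662.9 rad/s, so P_max = T_max·ω = 1.651×10^5 W.

165 kW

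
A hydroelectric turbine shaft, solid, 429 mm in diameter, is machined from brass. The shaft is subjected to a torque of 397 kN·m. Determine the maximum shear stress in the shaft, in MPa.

25.6 MPa

J = πd⁴/32 = π(0.429)⁴/32 = 3.325×10^-3 m⁴.
τ_max = T·r/J = 397000 × 0.214 / 3.325×10^-3 = 2.561×10^7 Pa.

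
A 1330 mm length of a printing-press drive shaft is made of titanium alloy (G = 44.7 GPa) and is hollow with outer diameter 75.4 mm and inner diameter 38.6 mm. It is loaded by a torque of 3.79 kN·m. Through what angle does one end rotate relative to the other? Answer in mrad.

J = π(d_o⁴ − d_i⁴)/32 = π(0.0754⁴ − 0.0386⁴)/32 = 2.955×10^-6 m⁴.
θ = T·L/(G·J) = 3790 × 1.33 / (44.7×10⁹ × 2.955×10^-6) = 0.03816 rad.

38.2 mrad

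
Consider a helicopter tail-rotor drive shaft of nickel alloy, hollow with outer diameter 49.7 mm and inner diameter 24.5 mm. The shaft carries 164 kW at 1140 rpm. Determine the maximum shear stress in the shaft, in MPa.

ω = 2π·1140/60 = 119.4 rad/s, so T = P/ω = 164×10³ / 119.4 = 1374 N·m.
J = π(d_o⁴ − d_i⁴)/32 = π(0.0497⁴ − 0.0245⁴)/32 = 5.636×10^-7 m⁴.
τ_max = T·r/J = 1374 × 0.0249 / 5.636×10^-7 = 6.057×10^7 Pa.

60.6 MPa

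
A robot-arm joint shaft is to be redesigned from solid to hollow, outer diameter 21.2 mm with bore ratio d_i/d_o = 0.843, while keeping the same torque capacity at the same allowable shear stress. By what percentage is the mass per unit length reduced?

Equal τ_max and T ⇒ the solid shaft needs d_s³ = d_o³(1−k⁴), so d_s = 21.2·(1−0.843⁴)^(1/3) = 16.77 mm.
Area ratio A_h/A_s = d_o²(1−k²)/d_s² = (1−k²)/(1−k⁴)^(2/3) = 0.4624.
Mass saving = 1 − 0.4624 = 53.8 %.

53.8 %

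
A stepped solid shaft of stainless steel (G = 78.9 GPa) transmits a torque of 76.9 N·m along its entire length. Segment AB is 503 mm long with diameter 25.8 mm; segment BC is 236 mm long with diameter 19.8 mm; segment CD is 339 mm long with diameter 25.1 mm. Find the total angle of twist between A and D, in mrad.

J_AB = π(0.0258)⁴/32 = 4.35×10^-8 m⁴; J_BC = π(0.0198)⁴/32 = 1.51×10^-8 m⁴; J_CD = π(0.0251)⁴/32 = 3.90×10^-8 m⁴.
θ = (T/G)·Σ L_i/J_i = (76.90/78.9×10⁹)·(0.503/4.35×10^-8 + 0.236/1.51×10^-8 + 0.339/3.90×10^-8) = 0.03499 rad.

35.0 mrad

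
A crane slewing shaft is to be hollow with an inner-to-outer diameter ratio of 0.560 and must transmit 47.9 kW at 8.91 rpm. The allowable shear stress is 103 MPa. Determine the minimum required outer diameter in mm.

ω = 2π·8.91/60 = 0.9331 rad/s, so T = P/ω = 47.9×10³ / 0.9331 = 51340 N·m.
For a hollow shaft with d_i/d_o = 0.560: τ_max = 16T/(π d_o³ (1−k⁴)), so d_o = [16T/(π τ_allow (1−k⁴))]^(1/3) = [16·51340/(π·1.03×10^8·0.9017)]^(1/3) = 0.1412 m.

141 mm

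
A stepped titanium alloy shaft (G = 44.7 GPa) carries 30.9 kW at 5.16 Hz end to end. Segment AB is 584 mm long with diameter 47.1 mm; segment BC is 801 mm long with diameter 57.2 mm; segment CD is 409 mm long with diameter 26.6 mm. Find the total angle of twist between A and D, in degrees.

ω = 2π·5.16 = 32.42 rad/s, so T = P/ω = 30.9×10³ / 32.42 = 953.1 N·m.
J_AB = π(0.0471)⁴/32 = 4.83×10^-7 m⁴; J_BC = π(0.0572)⁴/32 = 1.05×10^-6 m⁴; J_CD = π(0.0266)⁴/32 = 4.92×10^-8 m⁴.
θ = (T/G)·Σ L_i/J_i = (953.1/44.7×10⁹)·(0.584/4.83×10^-7 + 0.801/1.05×10^-6 + 0.409/4.92×10^-8) = 0.2194 rad.

12.6°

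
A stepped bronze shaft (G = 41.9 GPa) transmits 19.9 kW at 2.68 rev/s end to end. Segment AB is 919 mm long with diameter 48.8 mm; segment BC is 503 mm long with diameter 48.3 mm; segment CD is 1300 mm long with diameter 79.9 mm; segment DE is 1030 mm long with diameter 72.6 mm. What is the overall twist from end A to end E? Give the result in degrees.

5.32°

ω = 2π·2.68 = 16.84 rad/s, so T = P/ω = 19.9×10³ / 16.84 = 1182 N·m.
J_AB = π(0.0488)⁴/32 = 5.57×10^-7 m⁴; J_BC = π(0.0483)⁴/32 = 5.34×10^-7 m⁴; J_CD = π(0.0799)⁴/32 = 4.00×10^-6 m⁴; J_DE = π(0.0726)⁴/32 = 2.73×10^-6 m⁴.
θ = (T/G)·Σ L_i/J_i = (1182/41.9×10⁹)·(0.919/5.57×10^-7 + 0.503/5.34×10^-7 + 1.30/4.00×10^-6 + 1.03/2.73×10^-6) = 0.09292 rad.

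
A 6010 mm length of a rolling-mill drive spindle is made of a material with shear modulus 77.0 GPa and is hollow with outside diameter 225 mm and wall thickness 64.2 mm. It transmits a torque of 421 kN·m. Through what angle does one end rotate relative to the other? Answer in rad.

J = π(d_o⁴ − d_i⁴)/32 = π(0.225⁴ − 0.0966⁴)/32 = 2.431×10^-4 m⁴.
θ = T·L/(G·J) = 421000 × 6.01 / (77.0×10⁹ × 2.431×10^-4) = 0.1352 rad.

0.135 rad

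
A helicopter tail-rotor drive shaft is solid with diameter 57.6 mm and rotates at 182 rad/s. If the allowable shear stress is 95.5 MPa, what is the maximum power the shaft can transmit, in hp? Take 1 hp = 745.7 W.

J = πd⁴/32 = π(0.0576)⁴/32 = 1.081×10^-6 m⁴.
T_max = τ_allow·J/r = 9.55×10^7 × 1.081×10^-6 / 0.0288 = 3583 N·m.
ω = 182 rad/s, so P_max = T_max·ω = 6.522×10^5 W.

875 hp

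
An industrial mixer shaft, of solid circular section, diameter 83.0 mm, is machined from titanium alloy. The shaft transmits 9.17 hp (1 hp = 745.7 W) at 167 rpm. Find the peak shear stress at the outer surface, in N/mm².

ω = 2π·167/60 = 17.49 rad/s, so T = P/ω = 9.17×745.7 / 17.49 = 391.0 N·m.
J = πd⁴/32 = π(0.0830)⁴/32 = 4.659×10^-6 m⁴.
τ_max = T·r/J = 391.0 × 0.0415 / 4.659×10^-6 = 3.483×10^6 Pa.

3.48 N/mm²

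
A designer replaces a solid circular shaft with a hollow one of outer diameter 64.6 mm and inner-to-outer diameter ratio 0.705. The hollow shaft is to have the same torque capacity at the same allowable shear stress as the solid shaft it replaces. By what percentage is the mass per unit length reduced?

Equal τ_max and T ⇒ the solid shaft needs d_s³ = d_o³(1−k⁴), so d_s = 64.6·(1−0.705⁴)^(1/3) = 58.77 mm.
Area ratio A_h/A_s = d_o²(1−k²)/d_s² = (1−k²)/(1−k⁴)^(2/3) = 0.6077.
Mass saving = 1 − 0.6077 = 39.2 %.

39.2 %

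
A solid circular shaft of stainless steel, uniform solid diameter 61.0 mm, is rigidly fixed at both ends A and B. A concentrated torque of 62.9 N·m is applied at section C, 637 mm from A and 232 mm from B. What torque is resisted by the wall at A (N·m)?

With uniform GJ and both ends fixed, compatibility θ_AC = θ_CB gives T_A·a = T_B·b, together with T_A + T_B = T₀.
T_A = T₀·b/(a+b) = 62.90·232/869.0 = 16.79 N·m; T_B = 46.11 N·m.

16.8 N·m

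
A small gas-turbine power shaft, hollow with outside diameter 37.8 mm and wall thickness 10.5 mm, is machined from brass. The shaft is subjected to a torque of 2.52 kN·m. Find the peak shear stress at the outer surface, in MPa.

J = π(d_o⁴ − d_i⁴)/32 = π(0.0378⁴ − 0.0168⁴)/32 = 1.926×10^-7 m⁴.
τ_max = T·r/J = 2520 × 0.0189 / 1.926×10^-7 = 2.473×10^8 Pa.

247 MPa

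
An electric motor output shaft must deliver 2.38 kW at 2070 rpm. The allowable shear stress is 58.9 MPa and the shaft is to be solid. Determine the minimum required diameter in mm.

ω = 2π·2070/60 = 216.8 rad/s, so T = P/ω = 2.38×10³ / 216.8 = 10.98 N·m.
For a solid shaft τ_max = 16T/(πd³), so d = (16T/(π τ_allow))^(1/3) = (16·10.98/(π·5.89×10^7))^(1/3) = 0.009828 m.

9.83 mm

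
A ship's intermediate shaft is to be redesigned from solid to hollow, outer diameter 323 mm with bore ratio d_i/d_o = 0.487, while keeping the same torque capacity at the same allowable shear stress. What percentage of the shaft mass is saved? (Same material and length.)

20.7 %

Equal τ_max and T ⇒ the solid shaft needs d_s³ = d_o³(1−k⁴), so d_s = 323·(1−0.487⁴)^(1/3) = 316.8 mm.
Area ratio A_h/A_s = d_o²(1−k²)/d_s² = (1−k²)/(1−k⁴)^(2/3) = 0.7928.
Mass saving = 1 − 0.7928 = 20.7 %.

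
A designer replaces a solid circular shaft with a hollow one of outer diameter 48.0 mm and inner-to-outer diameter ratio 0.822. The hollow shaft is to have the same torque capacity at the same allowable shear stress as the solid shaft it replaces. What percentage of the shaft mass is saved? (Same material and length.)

51.3 %

Equal τ_max and T ⇒ the solid shaft needs d_s³ = d_o³(1−k⁴), so d_s = 48.0·(1−0.822⁴)^(1/3) = 39.17 mm.
Area ratio A_h/A_s = d_o²(1−k²)/d_s² = (1−k²)/(1−k⁴)^(2/3) = 0.4870.
Mass saving = 1 − 0.4870 = 51.3 %.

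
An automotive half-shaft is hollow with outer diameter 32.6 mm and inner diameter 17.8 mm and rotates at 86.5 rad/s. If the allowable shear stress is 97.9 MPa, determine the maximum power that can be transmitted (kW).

52.5 kW

J = π(d_o⁴ − d_i⁴)/32 = π(0.0326⁴ − 0.0178⁴)/32 = 1.010×10^-7 m⁴.
T_max = τ_allow·J/r = 9.79×10^7 × 1.010×10^-7 / 0.0163 = 606.8 N·m.
ω = 86.5 rad/s, so P_max = T_max·ω = 5.249×10^4 W.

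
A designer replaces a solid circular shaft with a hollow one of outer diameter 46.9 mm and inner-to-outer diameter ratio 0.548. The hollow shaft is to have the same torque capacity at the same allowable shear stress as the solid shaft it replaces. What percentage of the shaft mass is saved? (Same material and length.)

Equal τ_max and T ⇒ the solid shaft needs d_s³ = d_o³(1−k⁴), so d_s = 46.9·(1−0.548⁴)^(1/3) = 45.45 mm.
Area ratio A_h/A_s = d_o²(1−k²)/d_s² = (1−k²)/(1−k⁴)^(2/3) = 0.7452.
Mass saving = 1 − 0.7452 = 25.5 %.

25.5 %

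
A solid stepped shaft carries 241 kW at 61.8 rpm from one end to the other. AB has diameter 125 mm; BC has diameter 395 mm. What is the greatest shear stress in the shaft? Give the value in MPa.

ω = 2π·61.8/60 = 6.472 rad/s, so T = P/ω = 241×10³ / 6.472 = 37240 N·m.
Under the same torque, τ_max = 16T/(πd³) is largest where d is smallest — segment AB (d = 125 mm).
τ_max = 16·37240/(π·(0.125)³) = 9.710×10^7 Pa.

97.1 MPa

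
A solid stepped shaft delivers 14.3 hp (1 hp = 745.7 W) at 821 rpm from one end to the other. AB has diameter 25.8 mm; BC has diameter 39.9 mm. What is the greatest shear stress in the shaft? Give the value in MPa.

ω = 2π·821/60 = 85.97 rad/s, so T = P/ω = 14.3×745.7 / 85.97 = 124.0 N·m.
Under the same torque, τ_max = 16T/(πd³) is largest where d is smallest — segment AB (d = 25.8 mm).
τ_max = 16·124.0/(π·(0.0258)³) = 3.678×10^7 Pa.

36.8 MPa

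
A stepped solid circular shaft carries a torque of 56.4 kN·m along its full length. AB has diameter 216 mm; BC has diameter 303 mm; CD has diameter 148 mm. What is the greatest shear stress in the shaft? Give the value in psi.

12900 psi

Under the same torque, τ_max = 16T/(πd³) is largest where d is smallest — segment CD (d = 148 mm).
τ_max = 16·56400/(π·(0.148)³) = 8.861×10^7 Pa.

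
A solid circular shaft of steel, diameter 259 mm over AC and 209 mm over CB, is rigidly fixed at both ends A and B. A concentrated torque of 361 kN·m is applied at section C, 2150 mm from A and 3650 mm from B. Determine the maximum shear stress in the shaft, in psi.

12300 psi

Compatibility: T_A·a/J_AC = T_B·b/J_CB with T_A + T_B = T₀.
J_AC = 4.42×10^-4 m⁴, J_CB = 1.87×10^-4 m⁴, so T_A = T₀·(J_AC/a)/((J_AC/a)+(J_CB/b)) = 288900 N·m, T_B = 72150 N·m.
τ in each portion: τ_AC = 8.47×10^7 Pa, τ_CB = 4.02×10^7 Pa; maximum is in AC.
τ_max = T_AC·r/J = 288900·0.130/4.42×10^-4 = 8.467×10^7 Pa.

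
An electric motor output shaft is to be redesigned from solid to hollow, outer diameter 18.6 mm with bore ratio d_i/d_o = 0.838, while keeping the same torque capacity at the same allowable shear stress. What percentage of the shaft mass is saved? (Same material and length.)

Equal τ_max and T ⇒ the solid shaft needs d_s³ = d_o³(1−k⁴), so d_s = 18.6·(1−0.838⁴)^(1/3) = 14.83 mm.
Area ratio A_h/A_s = d_o²(1−k²)/d_s² = (1−k²)/(1−k⁴)^(2/3) = 0.4684.
Mass saving = 1 − 0.4684 = 53.2 %.

53.2 %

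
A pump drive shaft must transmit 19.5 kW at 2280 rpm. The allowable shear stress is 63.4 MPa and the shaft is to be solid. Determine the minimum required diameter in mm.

18.7 mm

ω = 2π·2280/60 = 238.8 rad/s, so T = P/ω = 19.5×10³ / 238.8 = 81.67 N·m.
For a solid shaft τ_max = 16T/(πd³), so d = (16T/(π τ_allow))^(1/3) = (16·81.67/(π·6.34×10^7))^(1/3) = 0.01872 m.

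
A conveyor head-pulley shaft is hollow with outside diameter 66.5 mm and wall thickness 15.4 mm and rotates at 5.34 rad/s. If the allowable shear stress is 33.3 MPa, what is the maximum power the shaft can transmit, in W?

J = π(d_o⁴ − d_i⁴)/32 = π(0.0665⁴ − 0.0357⁴)/32 = 1.760×10^-6 m⁴.
T_max = τ_allow·J/r = 3.33×10^7 × 1.760×10^-6 / 0.0333 = 1763 N·m.
ω = 5.34 rad/s, so P_max = T_max·ω = 9415 W.

9420 W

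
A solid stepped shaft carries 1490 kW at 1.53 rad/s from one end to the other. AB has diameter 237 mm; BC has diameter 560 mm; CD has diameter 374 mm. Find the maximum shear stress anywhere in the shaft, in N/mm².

ω = 1.53 rad/s, so T = P/ω = 1490×10³ / 1.530 = 973900 N·m.
Under the same torque, τ_max = 16T/(πd³) is largest where d is smallest — segment AB (d = 237 mm).
τ_max = 16·973900/(π·(0.237)³) = 3.726×10^8 Pa.

373 N/mm²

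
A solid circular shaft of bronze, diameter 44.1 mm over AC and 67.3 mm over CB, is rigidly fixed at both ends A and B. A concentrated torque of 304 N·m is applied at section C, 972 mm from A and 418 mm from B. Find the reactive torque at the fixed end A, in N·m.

22.3 N·m

Compatibility: T_A·a/J_AC = T_B·b/J_CB with T_A + T_B = T₀.
J_AC = 3.71×10^-7 m⁴, J_CB = 2.01×10^-6 m⁴, so T_A = T₀·(J_AC/a)/((J_AC/a)+(J_CB/b)) = 22.33 N·m, T_B = 281.7 N·m.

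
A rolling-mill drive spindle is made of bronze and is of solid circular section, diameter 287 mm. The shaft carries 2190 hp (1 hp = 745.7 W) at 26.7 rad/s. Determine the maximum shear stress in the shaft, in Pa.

ω = 26.7 rad/s, so T = P/ω = 2190×745.7 / 26.70 = 61160 N·m.
J = πd⁴/32 = π(0.287)⁴/32 = 6.661×10^-4 m⁴.
τ_max = T·r/J = 61160 × 0.143 / 6.661×10^-4 = 1.318×10^7 Pa.

1.32e7 Pa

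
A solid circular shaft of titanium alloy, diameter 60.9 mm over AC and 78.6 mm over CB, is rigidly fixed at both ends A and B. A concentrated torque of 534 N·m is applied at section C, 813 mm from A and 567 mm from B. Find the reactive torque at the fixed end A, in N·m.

Compatibility: T_A·a/J_AC = T_B·b/J_CB with T_A + T_B = T₀.
J_AC = 1.35×10^-6 m⁴, J_CB = 3.75×10^-6 m⁴, so T_A = T₀·(J_AC/a)/((J_AC/a)+(J_CB/b)) = 107.3 N·m, T_B = 426.7 N·m.

107 N·m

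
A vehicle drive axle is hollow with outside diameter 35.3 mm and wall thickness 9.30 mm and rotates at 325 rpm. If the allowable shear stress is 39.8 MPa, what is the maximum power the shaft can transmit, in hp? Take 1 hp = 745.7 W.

J = π(d_o⁴ − d_i⁴)/32 = π(0.0353⁴ − 0.0167⁴)/32 = 1.448×10^-7 m⁴.
T_max = τ_allow·J/r = 3.98×10^7 × 1.448×10^-7 / 0.0176 = 326.5 N·m.
ω = 2π·325/60 = 34.03 rad/s, so P_max = T_max·ω = 1.111×10^4 W.

14.9 hp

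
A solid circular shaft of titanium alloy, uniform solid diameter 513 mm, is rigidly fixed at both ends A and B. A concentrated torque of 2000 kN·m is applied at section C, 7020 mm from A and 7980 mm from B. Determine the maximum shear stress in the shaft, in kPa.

With uniform GJ and both ends fixed, compatibility θ_AC = θ_CB gives T_A·a = T_B·b, together with T_A + T_B = T₀.
T_A = T₀·b/(a+b) = 2.000e6·7980/15000 = 1.064e6 N·m; T_B = 936000 N·m.
τ in each portion: τ_AC = 4.01×10^7 Pa, τ_CB = 3.53×10^7 Pa; maximum is in AC.
τ_max = T_AC·r/J = 1.064e6·0.257/6.80×10^-3 = 4.014×10^7 Pa.

40100 kPa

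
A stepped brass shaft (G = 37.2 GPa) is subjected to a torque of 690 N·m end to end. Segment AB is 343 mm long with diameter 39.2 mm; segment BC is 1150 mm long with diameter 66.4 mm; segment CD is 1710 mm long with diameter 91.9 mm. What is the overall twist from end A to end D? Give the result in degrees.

2.47°

J_AB = π(0.0392)⁴/32 = 2.32×10^-7 m⁴; J_BC = π(0.0664)⁴/32 = 1.91×10^-6 m⁴; J_CD = π(0.0919)⁴/32 = 7.00×10^-6 m⁴.
θ = (T/G)·Σ L_i/J_i = (690.0/37.2×10⁹)·(0.343/2.32×10^-7 + 1.15/1.91×10^-6 + 1.71/7.00×10^-6) = 0.04315 rad.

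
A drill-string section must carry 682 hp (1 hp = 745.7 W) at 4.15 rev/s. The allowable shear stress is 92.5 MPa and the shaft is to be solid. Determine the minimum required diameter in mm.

ω = 2π·4.15 = 26.08 rad/s, so T = P/ω = 682×745.7 / 26.08 = 19500 N·m.
For a solid shaft τ_max = 16T/(πd³), so d = (16T/(π τ_allow))^(1/3) = (16·19500/(π·9.25×10^7))^(1/3) = 0.1024 m.

102 mm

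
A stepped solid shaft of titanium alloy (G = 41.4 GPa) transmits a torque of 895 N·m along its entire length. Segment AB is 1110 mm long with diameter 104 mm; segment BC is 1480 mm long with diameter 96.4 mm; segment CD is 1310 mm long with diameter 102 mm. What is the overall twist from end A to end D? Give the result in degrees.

0.489°

J_AB = π(0.104)⁴/32 = 1.15×10^-5 m⁴; J_BC = π(0.0964)⁴/32 = 8.48×10^-6 m⁴; J_CD = π(0.102)⁴/32 = 1.06×10^-5 m⁴.
θ = (T/G)·Σ L_i/J_i = (895.0/41.4×10⁹)·(1.11/1.15×10^-5 + 1.48/8.48×10^-6 + 1.31/1.06×10^-5) = 8.528×10^-3 rad.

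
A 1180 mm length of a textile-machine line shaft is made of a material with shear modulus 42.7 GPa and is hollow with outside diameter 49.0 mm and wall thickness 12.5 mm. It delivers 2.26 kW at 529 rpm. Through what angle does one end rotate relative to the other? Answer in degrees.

ω = 2π·529/60 = 55.40 rad/s, so T = P/ω = 2.26×10³ / 55.40 = 40.80 N·m.
J = π(d_o⁴ − d_i⁴)/32 = π(0.0490⁴ − 0.0240⁴)/32 = 5.334×10^-7 m⁴.
θ = T·L/(G·J) = 40.80 × 1.18 / (42.7×10⁹ × 5.334×10^-7) = 2.114×10^-3 rad.

0.121°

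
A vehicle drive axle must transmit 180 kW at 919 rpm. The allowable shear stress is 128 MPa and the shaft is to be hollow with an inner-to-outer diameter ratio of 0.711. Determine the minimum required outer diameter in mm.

46.4 mm

ω = 2π·919/60 = 96.24 rad/s, so T = P/ω = 180×10³ / 96.24 = 1870 N·m.
For a hollow shaft with d_i/d_o = 0.711: τ_max = 16T/(π d_o³ (1−k⁴)), so d_o = [16T/(π τ_allow (1−k⁴))]^(1/3) = [16·1870/(π·1.28×10^8·0.7444)]^(1/3) = 0.04641 m.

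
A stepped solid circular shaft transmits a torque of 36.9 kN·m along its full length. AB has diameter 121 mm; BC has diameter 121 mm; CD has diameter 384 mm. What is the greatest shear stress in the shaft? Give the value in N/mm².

106 N/mm²

Under the same torque, τ_max = 16T/(πd³) is largest where d is smallest — segment AB (d = 121 mm).
τ_max = 16·36900/(π·(0.121)³) = 1.061×10^8 Pa.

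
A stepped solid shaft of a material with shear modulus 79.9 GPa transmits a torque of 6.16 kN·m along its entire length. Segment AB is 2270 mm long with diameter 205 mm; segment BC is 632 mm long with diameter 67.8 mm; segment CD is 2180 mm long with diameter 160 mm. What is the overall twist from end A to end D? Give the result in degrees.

J_AB = π(0.205)⁴/32 = 1.73×10^-4 m⁴; J_BC = π(0.0678)⁴/32 = 2.07×10^-6 m⁴; J_CD = π(0.160)⁴/32 = 6.43×10^-5 m⁴.
θ = (T/G)·Σ L_i/J_i = (6160/79.9×10⁹)·(2.27/1.73×10^-4 + 0.632/2.07×10^-6 + 2.18/6.43×10^-5) = 0.02711 rad.

1.55°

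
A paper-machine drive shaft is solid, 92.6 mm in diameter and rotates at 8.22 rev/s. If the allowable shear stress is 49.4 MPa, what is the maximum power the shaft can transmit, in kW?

J = πd⁴/32 = π(0.0926)⁴/32 = 7.218×10^-6 m⁴.
T_max = τ_allow·J/r = 4.94×10^7 × 7.218×10^-6 / 0.0463 = 7702 N·m.
ω = 2π·8.22 = 51.65 rad/s, so P_max = T_max·ω = 3.978×10^5 W.

398 kW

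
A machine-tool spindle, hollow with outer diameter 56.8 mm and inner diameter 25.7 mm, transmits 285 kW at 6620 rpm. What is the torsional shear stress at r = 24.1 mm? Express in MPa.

10.1 MPa

ω = 2π·6620/60 = 693.2 rad/s, so T = P/ω = 285×10³ / 693.2 = 411.1 N·m.
J = π(d_o⁴ − d_i⁴)/32 = π(0.0568⁴ − 0.0257⁴)/32 = 9.790×10^-7 m⁴.
Shear stress varies linearly with radius: τ = T·r/J = 411.1 × 0.0241 / 9.790×10^-7 = 1.012×10^7 Pa.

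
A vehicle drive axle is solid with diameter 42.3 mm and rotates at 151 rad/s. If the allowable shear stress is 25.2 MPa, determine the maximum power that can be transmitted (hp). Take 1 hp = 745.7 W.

75.8 hp

J = πd⁴/32 = π(0.0423)⁴/32 = 3.143×10^-7 m⁴.
T_max = τ_allow·J/r = 2.52×10^7 × 3.143×10^-7 / 0.0211 = 374.5 N·m.
ω = 151 rad/s, so P_max = T_max·ω = 5.655×10^4 W.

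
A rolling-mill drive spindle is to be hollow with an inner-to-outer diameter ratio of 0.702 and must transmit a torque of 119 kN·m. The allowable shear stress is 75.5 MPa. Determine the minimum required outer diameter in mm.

220 mm

For a hollow shaft with d_i/d_o = 0.702: τ_max = 16T/(π d_o³ (1−k⁴)), so d_o = [16T/(π τ_allow (1−k⁴))]^(1/3) = [16·119000/(π·7.55×10^7·0.7571)]^(1/3) = 0.2197 m.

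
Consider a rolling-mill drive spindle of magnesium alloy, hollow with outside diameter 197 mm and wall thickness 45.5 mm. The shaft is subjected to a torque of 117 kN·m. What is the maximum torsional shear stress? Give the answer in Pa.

8.51e7 Pa

J = π(d_o⁴ − d_i⁴)/32 = π(0.197⁴ − 0.106⁴)/32 = 1.355×10^-4 m⁴.
τ_max = T·r/J = 117000 × 0.0985 / 1.355×10^-4 = 8.507×10^7 Pa.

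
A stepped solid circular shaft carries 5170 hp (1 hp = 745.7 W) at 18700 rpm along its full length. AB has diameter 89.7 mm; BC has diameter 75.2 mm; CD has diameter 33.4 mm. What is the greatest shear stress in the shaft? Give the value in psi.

ω = 2π·18700/60 = 1958 rad/s, so T = P/ω = 5170×745.7 / 1958 = 1969 N·m.
Under the same torque, τ_max = 16T/(πd³) is largest where d is smallest — segment CD (d = 33.4 mm).
τ_max = 16·1969/(π·(0.0334)³) = 2.691×10^8 Pa.

39000 psi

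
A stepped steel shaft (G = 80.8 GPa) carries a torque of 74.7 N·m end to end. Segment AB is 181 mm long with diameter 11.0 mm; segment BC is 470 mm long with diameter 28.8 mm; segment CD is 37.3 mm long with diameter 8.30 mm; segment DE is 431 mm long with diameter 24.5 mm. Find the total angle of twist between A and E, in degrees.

J_AB = π(0.0110)⁴/32 = 1.44×10^-9 m⁴; J_BC = π(0.0288)⁴/32 = 6.75×10^-8 m⁴; J_CD = π(0.00830)⁴/32 = 4.66×10^-10 m⁴; J_DE = π(0.0245)⁴/32 = 3.54×10^-8 m⁴.
θ = (T/G)·Σ L_i/J_i = (74.70/80.8×10⁹)·(0.181/1.44×10^-9 + 0.470/6.75×10^-8 + 0.0373/4.66×10^-10 + 0.431/3.54×10^-8) = 0.2081 rad.

11.9°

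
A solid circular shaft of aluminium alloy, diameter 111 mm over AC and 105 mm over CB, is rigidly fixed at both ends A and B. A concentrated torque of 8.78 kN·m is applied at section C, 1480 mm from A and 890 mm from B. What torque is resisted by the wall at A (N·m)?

Compatibility: T_A·a/J_AC = T_B·b/J_CB with T_A + T_B = T₀.
J_AC = 1.49×10^-5 m⁴, J_CB = 1.19×10^-5 m⁴, so T_A = T₀·(J_AC/a)/((J_AC/a)+(J_CB/b)) = 3766 N·m, T_B = 5014 N·m.

3770 N·m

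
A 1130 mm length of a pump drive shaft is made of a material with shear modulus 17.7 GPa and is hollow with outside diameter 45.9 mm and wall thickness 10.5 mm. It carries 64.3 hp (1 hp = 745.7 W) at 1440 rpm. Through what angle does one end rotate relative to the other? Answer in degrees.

2.92°

ω = 2π·1440/60 = 150.8 rad/s, so T = P/ω = 64.3×745.7 / 150.8 = 318.0 N·m.
J = π(d_o⁴ − d_i⁴)/32 = π(0.0459⁴ − 0.0249⁴)/32 = 3.980×10^-7 m⁴.
θ = T·L/(G·J) = 318.0 × 1.13 / (17.7×10⁹ × 3.980×10^-7) = 0.05100 rad.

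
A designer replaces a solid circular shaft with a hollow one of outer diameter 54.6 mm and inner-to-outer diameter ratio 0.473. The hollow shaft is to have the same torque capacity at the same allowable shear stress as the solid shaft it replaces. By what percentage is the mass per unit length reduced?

19.7 %

Equal τ_max and T ⇒ the solid shaft needs d_s³ = d_o³(1−k⁴), so d_s = 54.6·(1−0.473⁴)^(1/3) = 53.67 mm.
Area ratio A_h/A_s = d_o²(1−k²)/d_s² = (1−k²)/(1−k⁴)^(2/3) = 0.8033.
Mass saving = 1 − 0.8033 = 19.7 %.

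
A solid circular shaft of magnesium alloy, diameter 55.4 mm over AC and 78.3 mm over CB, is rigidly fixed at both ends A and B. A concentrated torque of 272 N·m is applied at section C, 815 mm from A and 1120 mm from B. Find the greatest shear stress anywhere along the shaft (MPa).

2.15 MPa

Compatibility: T_A·a/J_AC = T_B·b/J_CB with T_A + T_B = T₀.
J_AC = 9.25×10^-7 m⁴, J_CB = 3.69×10^-6 m⁴, so T_A = T₀·(J_AC/a)/((J_AC/a)+(J_CB/b)) = 69.68 N·m, T_B = 202.3 N·m.
τ in each portion: τ_AC = 2.09×10^6 Pa, τ_CB = 2.15×10^6 Pa; maximum is in CB.
τ_max = T_CB·r/J = 202.3·0.0391/3.69×10^-6 = 2.146×10^6 Pa.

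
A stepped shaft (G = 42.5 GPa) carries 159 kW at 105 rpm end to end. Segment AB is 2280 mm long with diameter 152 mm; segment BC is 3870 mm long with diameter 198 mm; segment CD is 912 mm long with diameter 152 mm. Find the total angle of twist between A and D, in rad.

ω = 2π·105/60 = 11.00 rad/s, so T = P/ω = 159×10³ / 11.00 = 14460 N·m.
J_AB = π(0.152)⁴/32 = 5.24×10^-5 m⁴; J_BC = π(0.198)⁴/32 = 1.51×10^-4 m⁴; J_CD = π(0.152)⁴/32 = 5.24×10^-5 m⁴.
θ = (T/G)·Σ L_i/J_i = (14460/42.5×10⁹)·(2.28/5.24×10^-5 + 3.87/1.51×10^-4 + 0.912/5.24×10^-5) = 0.02945 rad.

0.0295 rad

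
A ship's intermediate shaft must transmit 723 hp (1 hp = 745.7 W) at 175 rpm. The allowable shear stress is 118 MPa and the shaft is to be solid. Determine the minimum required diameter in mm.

ω = 2π·175/60 = 18.33 rad/s, so T = P/ω = 723×745.7 / 18.33 = 29420 N·m.
For a solid shaft τ_max = 16T/(πd³), so d = (16T/(π τ_allow))^(1/3) = (16·29420/(π·1.18×10^8))^(1/3) = 0.1083 m.

108 mm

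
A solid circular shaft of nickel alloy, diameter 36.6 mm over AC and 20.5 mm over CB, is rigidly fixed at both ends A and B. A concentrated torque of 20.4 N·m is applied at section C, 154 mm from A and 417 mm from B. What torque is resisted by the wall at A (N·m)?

Compatibility: T_A·a/J_AC = T_B·b/J_CB with T_A + T_B = T₀.
J_AC = 1.76×10^-7 m⁴, J_CB = 1.73×10^-8 m⁴, so T_A = T₀·(J_AC/a)/((J_AC/a)+(J_CB/b)) = 19.68 N·m, T_B = 0.7155 N·m.

19.7 N·m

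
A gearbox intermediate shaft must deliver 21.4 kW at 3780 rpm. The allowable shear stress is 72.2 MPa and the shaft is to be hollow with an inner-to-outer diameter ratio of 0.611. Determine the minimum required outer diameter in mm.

ω = 2π·3780/60 = 395.8 rad/s, so T = P/ω = 21.4×10³ / 395.8 = 54.06 N·m.
For a hollow shaft with d_i/d_o = 0.611: τ_max = 16T/(π d_o³ (1−k⁴)), so d_o = [16T/(π τ_allow (1−k⁴))]^(1/3) = [16·54.06/(π·7.22×10^7·0.8606)]^(1/3) = 0.01642 m.

16.4 mm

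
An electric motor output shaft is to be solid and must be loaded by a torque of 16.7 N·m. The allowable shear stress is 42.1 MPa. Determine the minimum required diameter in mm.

For a solid shaft τ_max = 16T/(πd³), so d = (16T/(π τ_allow))^(1/3) = (16·16.70/(π·4.21×10^7))^(1/3) = 0.01264 m.

12.6 mm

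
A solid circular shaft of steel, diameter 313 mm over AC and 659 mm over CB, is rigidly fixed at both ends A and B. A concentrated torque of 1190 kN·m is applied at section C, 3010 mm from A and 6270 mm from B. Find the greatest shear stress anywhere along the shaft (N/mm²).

19.1 N/mm²

Compatibility: T_A·a/J_AC = T_B·b/J_CB with T_A + T_B = T₀.
J_AC = 9.42×10^-4 m⁴, J_CB = 0.0185 m⁴, so T_A = T₀·(J_AC/a)/((J_AC/a)+(J_CB/b)) = 114100 N·m, T_B = 1.076e6 N·m.
τ in each portion: τ_AC = 1.89×10^7 Pa, τ_CB = 1.91×10^7 Pa; maximum is in CB.
τ_max = T_CB·r/J = 1.076e6·0.330/0.0185 = 1.915×10^7 Pa.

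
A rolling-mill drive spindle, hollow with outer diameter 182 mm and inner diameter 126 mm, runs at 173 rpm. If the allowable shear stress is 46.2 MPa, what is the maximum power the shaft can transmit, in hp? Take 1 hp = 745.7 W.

1020 hp

J = π(d_o⁴ − d_i⁴)/32 = π(0.182⁴ − 0.126⁴)/32 = 8.297×10^-5 m⁴.
T_max = τ_allow·J/r = 4.62×10^7 × 8.297×10^-5 / 0.0910 = 42120 N·m.
ω = 2π·173/60 = 18.12 rad/s, so P_max = T_max·ω = 7.632×10^5 W.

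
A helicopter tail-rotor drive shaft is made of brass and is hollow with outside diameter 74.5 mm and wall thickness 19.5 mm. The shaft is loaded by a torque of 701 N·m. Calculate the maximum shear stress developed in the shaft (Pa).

9.10e6 Pa

J = π(d_o⁴ − d_i⁴)/32 = π(0.0745⁴ − 0.0355⁴)/32 = 2.868×10^-6 m⁴.
τ_max = T·r/J = 701.0 × 0.0372 / 2.868×10^-6 = 9.103×10^6 Pa.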